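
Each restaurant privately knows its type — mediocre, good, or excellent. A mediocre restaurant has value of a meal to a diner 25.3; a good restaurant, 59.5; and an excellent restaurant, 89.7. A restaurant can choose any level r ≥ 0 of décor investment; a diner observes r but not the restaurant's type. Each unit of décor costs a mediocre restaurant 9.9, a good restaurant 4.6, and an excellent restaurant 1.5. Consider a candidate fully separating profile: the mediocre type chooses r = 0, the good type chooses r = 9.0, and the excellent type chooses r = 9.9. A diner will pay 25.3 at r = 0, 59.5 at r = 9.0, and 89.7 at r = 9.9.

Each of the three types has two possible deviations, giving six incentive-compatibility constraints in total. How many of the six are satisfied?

4

Excellent (own payoff 89.7 − 1.5×9.9 = 74.85): to r=0 gives 25.3 → no gain ✓; to r=9.0 gives 59.5 − 1.5×9.0 = 46 → no gain ✓.
Mediocre (own payoff 25.3): to r=9.0 gives 59.5 − 9.9×9.0 = -29.6 → no gain ✓; to r=9.9 gives 89.7 − 9.9×9.9 = -8.31 → no gain ✓.
Good (own payoff 59.5 − 4.6×9.0 = 18.1): to r=0 gives 25.3 → profitable ✗; to r=9.9 gives 89.7 − 4.6×9.9 = 44.16 → profitable ✗.
4 of the 6 constraints hold; not an equilibrium.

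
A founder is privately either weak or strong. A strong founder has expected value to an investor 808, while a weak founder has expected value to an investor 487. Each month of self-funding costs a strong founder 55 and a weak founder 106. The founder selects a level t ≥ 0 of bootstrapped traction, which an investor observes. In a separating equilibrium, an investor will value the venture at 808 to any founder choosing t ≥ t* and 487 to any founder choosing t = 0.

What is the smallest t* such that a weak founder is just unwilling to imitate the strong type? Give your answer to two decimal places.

A weak founder choosing t = 0 receives 487.
Imitating at t* instead would pay 808 at cost 106·t*, netting 808 − 106·t*.
Indifference: 487 = 808 − 106·t*, so t* = (808 − 487) / 106 ≈ 3.03.
At t* the weak type's incentive constraint just binds; the strong type strictly prefers t* since its per-unit cost is lower.

3.03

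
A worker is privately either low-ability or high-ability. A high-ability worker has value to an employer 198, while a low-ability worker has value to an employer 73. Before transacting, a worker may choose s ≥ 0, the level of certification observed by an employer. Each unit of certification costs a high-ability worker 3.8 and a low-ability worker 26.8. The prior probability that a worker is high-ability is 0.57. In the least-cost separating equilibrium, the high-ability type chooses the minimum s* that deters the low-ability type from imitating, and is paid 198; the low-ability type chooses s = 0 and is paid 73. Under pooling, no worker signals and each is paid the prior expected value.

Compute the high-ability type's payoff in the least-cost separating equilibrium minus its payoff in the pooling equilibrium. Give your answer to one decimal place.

Least-cost separating signal: s* solves 73 = 198 − 26.8·s*, so s* = (198 − 73)/26.8 ≈ 4.6642.
High-ability type's separating payoff: 198 − 3.8 × s* = 198 − 3.8 × (198 − 73)/26.8 = 198 − 475/26.8 ≈ 180.276.
Pooling payoff: 0.57 × 198 + 0.43 × 73 = 144.25.
Difference: 180.276 − 144.25 = 36.026, i.e. 36.0 to one decimal place.
The high-ability type prefers to separate.

36.0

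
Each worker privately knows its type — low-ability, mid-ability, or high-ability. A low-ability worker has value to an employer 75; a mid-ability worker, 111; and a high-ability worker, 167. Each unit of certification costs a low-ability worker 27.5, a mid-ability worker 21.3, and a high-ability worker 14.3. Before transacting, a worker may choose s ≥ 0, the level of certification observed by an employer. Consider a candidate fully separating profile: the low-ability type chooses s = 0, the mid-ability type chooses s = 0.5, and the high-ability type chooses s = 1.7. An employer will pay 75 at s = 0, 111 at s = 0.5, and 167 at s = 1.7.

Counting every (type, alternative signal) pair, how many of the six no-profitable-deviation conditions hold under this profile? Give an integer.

3

Low-ability (own payoff 75): to s=0.5 gives 111 − 27.5×0.5 = 97.25 → profitable ✗; to s=1.7 gives 167 − 27.5×1.7 = 120.25 → profitable ✗.
High-ability (own payoff 167 − 14.3×1.7 = 142.69): to s=0 gives 75 → no gain ✓; to s=0.5 gives 111 − 14.3×0.5 = 103.85 → no gain ✓.
Mid-ability (own payoff 111 − 21.3×0.5 = 100.35): to s=0 gives 75 → no gain ✓; to s=1.7 gives 167 − 21.3×1.7 = 130.79 → profitable ✗.
3 of the 6 constraints hold; not an equilibrium.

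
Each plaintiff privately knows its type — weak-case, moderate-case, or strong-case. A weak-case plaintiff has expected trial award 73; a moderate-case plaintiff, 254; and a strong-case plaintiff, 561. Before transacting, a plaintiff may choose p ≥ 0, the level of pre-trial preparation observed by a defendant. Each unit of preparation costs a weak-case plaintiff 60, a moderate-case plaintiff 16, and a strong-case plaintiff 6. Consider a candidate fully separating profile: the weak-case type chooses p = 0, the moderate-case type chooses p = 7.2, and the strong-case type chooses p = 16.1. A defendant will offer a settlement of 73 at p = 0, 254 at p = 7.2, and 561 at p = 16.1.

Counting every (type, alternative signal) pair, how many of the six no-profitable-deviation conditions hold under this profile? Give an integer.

Weak-case (own payoff 73): to p=7.2 gives 254 − 60×7.2 = -178 → no gain ✓; to p=16.1 gives 561 − 60×16.1 = -405 → no gain ✓.
Strong-case (own payoff 561 − 6×16.1 = 464.4): to p=0 gives 73 → no gain ✓; to p=7.2 gives 254 − 6×7.2 = 210.8 → no gain ✓.
Moderate-case (own payoff 254 − 16×7.2 = 138.8): to p=0 gives 73 → no gain ✓; to p=16.1 gives 561 − 16×16.1 = 303.4 → profitable ✗.
5 of the 6 constraints hold; not an equilibrium.

5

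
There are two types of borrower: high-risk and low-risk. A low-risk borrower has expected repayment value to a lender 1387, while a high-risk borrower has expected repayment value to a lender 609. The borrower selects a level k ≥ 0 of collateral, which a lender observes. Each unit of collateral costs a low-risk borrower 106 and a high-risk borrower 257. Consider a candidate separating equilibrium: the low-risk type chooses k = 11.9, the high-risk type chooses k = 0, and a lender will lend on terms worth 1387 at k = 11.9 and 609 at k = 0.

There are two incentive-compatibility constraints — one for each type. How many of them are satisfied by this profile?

High-risk type: stay at 0 → 609; mimic → 1387 − 257 × 11.9 = -1671.3. IC holds (609 ≥ -1671.3).
Low-risk type: signal → 1387 − 106 × 11.9 = 125.6; deviate to 0 → 609. IC fails (125.6 < 609).
1 of 2 constraints hold, so this profile is not an equilibrium.

1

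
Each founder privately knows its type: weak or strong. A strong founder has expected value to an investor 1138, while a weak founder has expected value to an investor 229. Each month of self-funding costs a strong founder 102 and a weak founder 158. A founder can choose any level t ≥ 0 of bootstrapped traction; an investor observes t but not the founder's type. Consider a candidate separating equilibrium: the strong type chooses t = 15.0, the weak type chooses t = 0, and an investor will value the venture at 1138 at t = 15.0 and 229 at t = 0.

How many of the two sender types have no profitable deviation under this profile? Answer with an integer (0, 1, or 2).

1

Weak type: stay at 0 → 229; mimic → 1138 − 158 × 15.0 = -1232. IC holds (229 ≥ -1232).
Strong type: signal → 1138 − 102 × 15.0 = -392; deviate to 0 → 229. IC fails (-392 < 229).
1 of 2 constraints hold, so this profile is not an equilibrium.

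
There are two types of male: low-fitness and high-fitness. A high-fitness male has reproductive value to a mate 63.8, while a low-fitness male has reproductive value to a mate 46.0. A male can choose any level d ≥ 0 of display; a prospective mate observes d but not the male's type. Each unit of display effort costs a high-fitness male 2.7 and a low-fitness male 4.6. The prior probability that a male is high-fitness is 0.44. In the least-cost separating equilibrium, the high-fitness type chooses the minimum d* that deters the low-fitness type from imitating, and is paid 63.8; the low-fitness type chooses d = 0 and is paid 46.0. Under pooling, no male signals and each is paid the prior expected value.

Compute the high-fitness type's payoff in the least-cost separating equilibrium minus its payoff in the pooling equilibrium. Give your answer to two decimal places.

-0.48

Least-cost separating signal: d* solves 46.0 = 63.8 − 4.6·d*, so d* = (63.8 − 46.0)/4.6 ≈ 3.8696.
High-fitness type's separating payoff: 63.8 − 2.7 × d* = 63.8 − 2.7 × (63.8 − 46.0)/4.6 = 63.8 − 48.06/4.6 ≈ 53.3522.
Pooling payoff: 0.44 × 63.8 + 0.56 × 46.0 = 53.832.
Difference: 53.3522 − 53.832 = -0.4798, i.e. -0.48 to two decimal places.
The high-fitness type would prefer the pooling outcome.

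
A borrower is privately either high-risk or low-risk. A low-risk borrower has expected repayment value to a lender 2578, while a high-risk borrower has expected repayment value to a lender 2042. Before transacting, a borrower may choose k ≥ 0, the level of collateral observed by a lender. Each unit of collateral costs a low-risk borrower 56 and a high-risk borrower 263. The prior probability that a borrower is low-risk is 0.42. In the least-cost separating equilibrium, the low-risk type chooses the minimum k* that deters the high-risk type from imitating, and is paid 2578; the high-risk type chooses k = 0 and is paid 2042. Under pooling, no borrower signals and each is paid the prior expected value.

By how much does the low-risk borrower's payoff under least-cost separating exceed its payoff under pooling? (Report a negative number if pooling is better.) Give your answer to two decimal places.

196.75

Least-cost separating signal: k* solves 2042 = 2578 − 263·k*, so k* = (2578 − 2042)/263 ≈ 2.0380.
Low-risk type's separating payoff: 2578 − 56 × k* = 2578 − 56 × (2578 − 2042)/263 = 2578 − 30016/263 ≈ 2463.8707.
Pooling payoff: 0.42 × 2578 + 0.58 × 2042 = 2267.12.
Difference: 2463.8707 − 2267.12 = 196.7507, i.e. 196.75 to two decimal places.
The low-risk type prefers to separate.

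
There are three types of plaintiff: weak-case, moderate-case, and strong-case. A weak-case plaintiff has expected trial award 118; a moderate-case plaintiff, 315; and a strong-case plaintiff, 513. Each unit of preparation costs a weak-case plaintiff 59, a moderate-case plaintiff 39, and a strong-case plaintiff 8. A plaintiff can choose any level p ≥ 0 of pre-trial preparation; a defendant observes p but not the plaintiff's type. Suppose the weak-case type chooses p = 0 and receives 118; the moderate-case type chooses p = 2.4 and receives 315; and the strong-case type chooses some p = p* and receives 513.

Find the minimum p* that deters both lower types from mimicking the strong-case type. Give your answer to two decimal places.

7.48

Moderate-case type (on-path payoff 315 − 39×2.4 = 221.4) won't mimic when 221.4 ≥ 513 − 39·p*, i.e. p* ≥ 7.48.
Weak-case type (on-path payoff 118) won't mimic when 118 ≥ 513 − 59·p*, i.e. p* ≥ 6.69.
Both must hold, so p* = max(6.69, 7.48) = 7.48. The moderate-case type's constraint binds.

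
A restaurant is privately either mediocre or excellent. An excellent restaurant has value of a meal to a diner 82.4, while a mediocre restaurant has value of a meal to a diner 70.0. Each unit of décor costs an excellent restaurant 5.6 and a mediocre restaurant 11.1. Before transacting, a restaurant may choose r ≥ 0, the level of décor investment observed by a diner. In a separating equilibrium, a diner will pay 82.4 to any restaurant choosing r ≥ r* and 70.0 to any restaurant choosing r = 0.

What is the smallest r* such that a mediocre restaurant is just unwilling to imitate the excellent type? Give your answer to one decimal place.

A mediocre restaurant choosing r = 0 receives 70.0.
Imitating at r* instead would pay 82.4 at cost 11.1·r*, netting 82.4 − 11.1·r*.
Indifference: 70.0 = 82.4 − 11.1·r*, so r* = (82.4 − 70.0) / 11.1 ≈ 1.1.
At r* the mediocre type's incentive constraint just binds; the excellent type strictly prefers r* since its per-unit cost is lower.

1.1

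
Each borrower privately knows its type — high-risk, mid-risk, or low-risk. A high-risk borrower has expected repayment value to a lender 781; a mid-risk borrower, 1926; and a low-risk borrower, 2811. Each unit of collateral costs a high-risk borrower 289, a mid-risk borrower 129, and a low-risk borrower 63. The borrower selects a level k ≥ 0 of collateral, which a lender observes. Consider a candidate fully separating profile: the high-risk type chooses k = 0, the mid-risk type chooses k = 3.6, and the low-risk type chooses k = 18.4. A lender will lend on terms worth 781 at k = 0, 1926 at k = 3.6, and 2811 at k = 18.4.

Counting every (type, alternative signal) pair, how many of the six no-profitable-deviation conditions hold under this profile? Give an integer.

High-risk (own payoff 781): to k=3.6 gives 1926 − 289×3.6 = 885.6 → profitable ✗; to k=18.4 gives 2811 − 289×18.4 = -2506.6 → no gain ✓.
Mid-risk (own payoff 1926 − 129×3.6 = 1461.6): to k=0 gives 781 → no gain ✓; to k=18.4 gives 2811 − 129×18.4 = 437.4 → no gain ✓.
Low-risk (own payoff 2811 − 63×18.4 = 1651.8): to k=0 gives 781 → no gain ✓; to k=3.6 gives 1926 − 63×3.6 = 1699.2 → profitable ✗.
4 of the 6 constraints hold; not an equilibrium.

4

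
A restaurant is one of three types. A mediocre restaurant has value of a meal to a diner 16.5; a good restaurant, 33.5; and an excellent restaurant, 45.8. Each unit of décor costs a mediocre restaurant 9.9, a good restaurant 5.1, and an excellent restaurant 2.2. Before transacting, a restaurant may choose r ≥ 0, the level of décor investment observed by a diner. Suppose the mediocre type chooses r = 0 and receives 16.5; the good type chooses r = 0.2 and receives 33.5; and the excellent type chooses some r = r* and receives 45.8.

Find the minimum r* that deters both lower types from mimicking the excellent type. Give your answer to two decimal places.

Good type (on-path payoff 33.5 − 5.1×0.2 = 32.48) won't mimic when 32.48 ≥ 45.8 − 5.1·r*, i.e. r* ≥ 2.61.
Mediocre type (on-path payoff 16.5) won't mimic when 16.5 ≥ 45.8 − 9.9·r*, i.e. r* ≥ 2.96.
Both must hold, so r* = max(2.96, 2.61) = 2.96. The mediocre type's constraint binds.

2.96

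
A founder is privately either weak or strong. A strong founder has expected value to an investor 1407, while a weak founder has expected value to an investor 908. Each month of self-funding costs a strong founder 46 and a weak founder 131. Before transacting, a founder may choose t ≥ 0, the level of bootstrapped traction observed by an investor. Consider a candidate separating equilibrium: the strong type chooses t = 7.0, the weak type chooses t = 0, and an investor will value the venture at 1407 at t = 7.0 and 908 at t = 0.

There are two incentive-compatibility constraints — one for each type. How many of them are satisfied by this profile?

Strong type: signal → 1407 − 46 × 7.0 = 1085; deviate to 0 → 908. IC holds (1085 ≥ 908).
Weak type: stay at 0 → 908; mimic → 1407 − 131 × 7.0 = 490. IC holds (908 ≥ 490).
2 of 2 constraints hold, so this is a separating equilibrium.

2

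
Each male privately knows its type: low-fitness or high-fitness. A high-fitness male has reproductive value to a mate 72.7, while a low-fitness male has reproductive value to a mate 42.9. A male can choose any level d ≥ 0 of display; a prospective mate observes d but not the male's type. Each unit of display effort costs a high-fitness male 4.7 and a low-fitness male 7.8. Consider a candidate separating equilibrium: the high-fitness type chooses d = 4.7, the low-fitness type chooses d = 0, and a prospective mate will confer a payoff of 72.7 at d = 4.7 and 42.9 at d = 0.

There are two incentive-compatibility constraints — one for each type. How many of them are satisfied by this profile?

High-fitness type: signal → 72.7 − 4.7 × 4.7 = 50.61; deviate to 0 → 42.9. IC holds (50.61 ≥ 42.9).
Low-fitness type: stay at 0 → 42.9; mimic → 72.7 − 7.8 × 4.7 = 36.04. IC holds (42.9 ≥ 36.04).
2 of 2 constraints hold, so this is a separating equilibrium.

2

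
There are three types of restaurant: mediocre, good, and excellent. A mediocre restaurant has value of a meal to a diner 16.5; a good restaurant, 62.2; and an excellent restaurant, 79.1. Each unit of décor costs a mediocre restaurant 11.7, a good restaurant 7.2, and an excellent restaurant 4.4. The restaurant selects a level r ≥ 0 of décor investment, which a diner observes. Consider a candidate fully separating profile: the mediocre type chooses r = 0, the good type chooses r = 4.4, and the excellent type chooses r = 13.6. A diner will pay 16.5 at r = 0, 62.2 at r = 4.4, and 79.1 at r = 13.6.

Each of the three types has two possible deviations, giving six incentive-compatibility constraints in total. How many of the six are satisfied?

Good (own payoff 62.2 − 7.2×4.4 = 30.52): to r=0 gives 16.5 → no gain ✓; to r=13.6 gives 79.1 − 7.2×13.6 = -18.82 → no gain ✓.
Mediocre (own payoff 16.5): to r=4.4 gives 62.2 − 11.7×4.4 = 10.72 → no gain ✓; to r=13.6 gives 79.1 − 11.7×13.6 = -80.02 → no gain ✓.
Excellent (own payoff 79.1 − 4.4×13.6 = 19.26): to r=0 gives 16.5 → no gain ✓; to r=4.4 gives 62.2 − 4.4×4.4 = 42.84 → profitable ✗.
5 of the 6 constraints hold; not an equilibrium.

5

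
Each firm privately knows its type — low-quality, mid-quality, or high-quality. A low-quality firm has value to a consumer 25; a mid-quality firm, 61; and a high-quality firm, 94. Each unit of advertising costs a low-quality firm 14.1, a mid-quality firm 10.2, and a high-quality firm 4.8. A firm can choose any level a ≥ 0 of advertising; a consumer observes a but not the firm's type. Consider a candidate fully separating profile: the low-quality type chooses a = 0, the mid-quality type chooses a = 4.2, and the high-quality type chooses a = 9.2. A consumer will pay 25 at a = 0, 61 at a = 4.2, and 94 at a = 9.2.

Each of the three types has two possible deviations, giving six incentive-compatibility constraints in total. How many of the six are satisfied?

Mid-quality (own payoff 61 − 10.2×4.2 = 18.16): to a=0 gives 25 → profitable ✗; to a=9.2 gives 94 − 10.2×9.2 = 0.16 → no gain ✓.
Low-quality (own payoff 25): to a=4.2 gives 61 − 14.1×4.2 = 1.78 → no gain ✓; to a=9.2 gives 94 − 14.1×9.2 = -35.72 → no gain ✓.
High-quality (own payoff 94 − 4.8×9.2 = 49.84): to a=0 gives 25 → no gain ✓; to a=4.2 gives 61 − 4.8×4.2 = 40.84 → no gain ✓.
5 of the 6 constraints hold; not an equilibrium.

5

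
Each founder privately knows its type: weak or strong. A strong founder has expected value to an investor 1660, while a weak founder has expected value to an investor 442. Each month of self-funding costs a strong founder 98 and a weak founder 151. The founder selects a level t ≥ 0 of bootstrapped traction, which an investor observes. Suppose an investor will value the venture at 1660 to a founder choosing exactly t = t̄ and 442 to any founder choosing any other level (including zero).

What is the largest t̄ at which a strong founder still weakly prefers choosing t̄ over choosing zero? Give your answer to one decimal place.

12.4

Choosing t̄ yields the strong type 1660 − 98·t̄; choosing zero yields 442.
The strong type is indifferent at 1660 − 98·t̄ = 442, i.e. t̄ = (1660 − 442) / 98 ≈ 12.4.
For any t̄ above 12.4 the strong type would rather pool at zero, so separation collapses.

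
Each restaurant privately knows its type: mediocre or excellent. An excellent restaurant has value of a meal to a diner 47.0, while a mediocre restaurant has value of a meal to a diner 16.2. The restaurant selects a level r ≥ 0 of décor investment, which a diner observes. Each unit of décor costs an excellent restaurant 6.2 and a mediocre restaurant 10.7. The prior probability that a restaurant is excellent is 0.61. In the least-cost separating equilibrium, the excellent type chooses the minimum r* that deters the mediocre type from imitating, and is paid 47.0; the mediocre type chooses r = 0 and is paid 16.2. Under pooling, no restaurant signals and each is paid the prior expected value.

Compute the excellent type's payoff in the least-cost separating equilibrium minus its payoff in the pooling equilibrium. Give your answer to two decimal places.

-5.83

Least-cost separating signal: r* solves 16.2 = 47.0 − 10.7·r*, so r* = (47.0 − 16.2)/10.7 ≈ 2.8785.
Excellent type's separating payoff: 47.0 − 6.2 × r* = 47.0 − 6.2 × (47.0 − 16.2)/10.7 = 47.0 − 190.96/10.7 ≈ 29.1533.
Pooling payoff: 0.61 × 47.0 + 0.39 × 16.2 = 34.988.
Difference: 29.1533 − 34.988 = -5.8347, i.e. -5.83 to two decimal places.
The excellent type would prefer the pooling outcome.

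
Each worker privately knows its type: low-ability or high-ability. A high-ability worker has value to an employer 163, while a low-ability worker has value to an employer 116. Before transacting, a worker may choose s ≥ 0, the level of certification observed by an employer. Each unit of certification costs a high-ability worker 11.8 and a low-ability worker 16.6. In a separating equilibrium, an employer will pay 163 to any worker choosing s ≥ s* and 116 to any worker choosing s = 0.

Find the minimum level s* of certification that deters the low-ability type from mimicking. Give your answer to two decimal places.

2.83

A low-ability worker choosing s = 0 receives 116.
Imitating at s* instead would pay 163 at cost 16.6·s*, netting 163 − 16.6·s*.
Indifference: 116 = 163 − 16.6·s*, so s* = (163 − 116) / 16.6 ≈ 2.83.
At s* the low-ability type's incentive constraint just binds; the high-ability type strictly prefers s* since its per-unit cost is lower.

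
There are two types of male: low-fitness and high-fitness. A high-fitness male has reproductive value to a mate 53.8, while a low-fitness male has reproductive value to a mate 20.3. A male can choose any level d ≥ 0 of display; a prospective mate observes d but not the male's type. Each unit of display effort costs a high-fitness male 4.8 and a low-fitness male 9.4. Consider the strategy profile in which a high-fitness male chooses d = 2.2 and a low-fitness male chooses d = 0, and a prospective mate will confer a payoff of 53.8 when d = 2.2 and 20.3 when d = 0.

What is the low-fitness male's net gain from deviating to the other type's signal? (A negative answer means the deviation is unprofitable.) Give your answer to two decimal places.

12.82

Playing d = 0 the low-fitness male receives 20.3.
Deviating to d = 2.2 brings payment 53.8 at cost 9.4 × 2.2 = 20.68, netting 33.12.
Gain from deviating: 33.12 − 20.3 = 12.82.
The gain is positive, so the low-fitness type's incentive-compatibility constraint is violated — this profile is not a separating equilibrium.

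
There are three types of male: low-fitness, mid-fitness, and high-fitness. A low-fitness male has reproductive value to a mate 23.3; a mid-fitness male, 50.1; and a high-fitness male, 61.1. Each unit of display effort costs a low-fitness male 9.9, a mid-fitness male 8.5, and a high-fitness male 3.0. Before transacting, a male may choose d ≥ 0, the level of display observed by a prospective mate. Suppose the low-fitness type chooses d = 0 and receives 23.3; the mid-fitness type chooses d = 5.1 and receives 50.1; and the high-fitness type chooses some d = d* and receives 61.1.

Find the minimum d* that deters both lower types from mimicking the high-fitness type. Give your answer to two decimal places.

6.39

Mid-fitness type (on-path payoff 50.1 − 8.5×5.1 = 6.75) won't mimic when 6.75 ≥ 61.1 − 8.5·d*, i.e. d* ≥ 6.39.
Low-fitness type (on-path payoff 23.3) won't mimic when 23.3 ≥ 61.1 − 9.9·d*, i.e. d* ≥ 3.82.
Both must hold, so d* = max(3.82, 6.39) = 6.39. The mid-fitness type's constraint binds.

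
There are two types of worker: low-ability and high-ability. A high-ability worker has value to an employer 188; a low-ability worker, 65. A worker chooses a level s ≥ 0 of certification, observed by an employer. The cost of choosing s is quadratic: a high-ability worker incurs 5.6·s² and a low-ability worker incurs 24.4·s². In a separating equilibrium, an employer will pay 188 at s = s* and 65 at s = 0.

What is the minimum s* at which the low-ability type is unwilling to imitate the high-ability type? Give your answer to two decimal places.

2.25

The low-ability type at s = 0 receives 65; imitating at s* yields 188 − 24.4·s*².
Indifference: 65 = 188 − 24.4·s*², so s*² = (188 − 65) / 24.4 ≈ 5.0410.
s* = √5.0410 ≈ 2.25.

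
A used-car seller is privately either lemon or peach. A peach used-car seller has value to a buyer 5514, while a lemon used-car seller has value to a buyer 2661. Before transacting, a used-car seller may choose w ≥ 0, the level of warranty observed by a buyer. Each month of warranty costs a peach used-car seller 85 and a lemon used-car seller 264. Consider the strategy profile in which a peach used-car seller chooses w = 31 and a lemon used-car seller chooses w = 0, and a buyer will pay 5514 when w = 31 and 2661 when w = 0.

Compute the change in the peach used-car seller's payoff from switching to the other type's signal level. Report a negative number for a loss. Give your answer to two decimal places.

Playing w = 31 the peach used-car seller receives 5514 − 85 × 31 = 2879.
Deviating to w = 0 yields 2661 instead.
Gain from deviating: 2661 − 2879 = -218.00.
The gain is negative, so the peach type's incentive-compatibility constraint is satisfied.

-218.00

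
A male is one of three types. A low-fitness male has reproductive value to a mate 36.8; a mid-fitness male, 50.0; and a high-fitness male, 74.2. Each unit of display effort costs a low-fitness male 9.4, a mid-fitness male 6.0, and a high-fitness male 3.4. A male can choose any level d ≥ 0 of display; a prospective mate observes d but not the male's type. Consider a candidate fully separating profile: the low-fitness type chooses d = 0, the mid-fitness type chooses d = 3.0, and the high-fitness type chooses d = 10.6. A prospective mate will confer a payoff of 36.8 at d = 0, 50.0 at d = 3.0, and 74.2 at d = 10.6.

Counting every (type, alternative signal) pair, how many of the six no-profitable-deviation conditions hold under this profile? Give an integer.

High-fitness (own payoff 74.2 − 3.4×10.6 = 38.16): to d=0 gives 36.8 → no gain ✓; to d=3.0 gives 50.0 − 3.4×3.0 = 39.8 → profitable ✗.
Mid-fitness (own payoff 50.0 − 6.0×3.0 = 32): to d=0 gives 36.8 → profitable ✗; to d=10.6 gives 74.2 − 6.0×10.6 = 10.6 → no gain ✓.
Low-fitness (own payoff 36.8): to d=3.0 gives 50.0 − 9.4×3.0 = 21.8 → no gain ✓; to d=10.6 gives 74.2 − 9.4×10.6 = -25.44 → no gain ✓.
4 of the 6 constraints hold; not an equilibrium.

4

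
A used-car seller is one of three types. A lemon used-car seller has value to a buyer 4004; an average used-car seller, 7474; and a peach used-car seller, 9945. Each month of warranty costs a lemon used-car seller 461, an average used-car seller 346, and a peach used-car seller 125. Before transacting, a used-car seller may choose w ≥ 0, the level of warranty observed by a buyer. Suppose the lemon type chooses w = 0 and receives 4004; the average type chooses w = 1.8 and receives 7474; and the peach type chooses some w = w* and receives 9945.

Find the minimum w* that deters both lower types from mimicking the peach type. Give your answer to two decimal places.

12.89

Average type (on-path payoff 7474 − 346×1.8 = 6851.2) won't mimic when 6851.2 ≥ 9945 − 346·w*, i.e. w* ≥ 8.94.
Lemon type (on-path payoff 4004) won't mimic when 4004 ≥ 9945 − 461·w*, i.e. w* ≥ 12.89.
Both must hold, so w* = max(12.89, 8.94) = 12.89. The lemon type's constraint binds.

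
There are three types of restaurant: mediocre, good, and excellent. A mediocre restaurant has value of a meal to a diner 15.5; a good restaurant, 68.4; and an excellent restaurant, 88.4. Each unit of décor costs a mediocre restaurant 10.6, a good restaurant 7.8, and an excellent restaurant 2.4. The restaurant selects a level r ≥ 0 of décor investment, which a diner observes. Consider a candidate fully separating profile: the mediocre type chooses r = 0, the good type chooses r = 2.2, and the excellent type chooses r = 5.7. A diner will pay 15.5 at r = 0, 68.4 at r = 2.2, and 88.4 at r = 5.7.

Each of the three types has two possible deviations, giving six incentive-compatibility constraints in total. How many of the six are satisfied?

Excellent (own payoff 88.4 − 2.4×5.7 = 74.72): to r=0 gives 15.5 → no gain ✓; to r=2.2 gives 68.4 − 2.4×2.2 = 63.12 → no gain ✓.
Good (own payoff 68.4 − 7.8×2.2 = 51.24): to r=0 gives 15.5 → no gain ✓; to r=5.7 gives 88.4 − 7.8×5.7 = 43.94 → no gain ✓.
Mediocre (own payoff 15.5): to r=2.2 gives 68.4 − 10.6×2.2 = 45.08 → profitable ✗; to r=5.7 gives 88.4 − 10.6×5.7 = 27.98 → profitable ✗.
4 of the 6 constraints hold; not an equilibrium.

4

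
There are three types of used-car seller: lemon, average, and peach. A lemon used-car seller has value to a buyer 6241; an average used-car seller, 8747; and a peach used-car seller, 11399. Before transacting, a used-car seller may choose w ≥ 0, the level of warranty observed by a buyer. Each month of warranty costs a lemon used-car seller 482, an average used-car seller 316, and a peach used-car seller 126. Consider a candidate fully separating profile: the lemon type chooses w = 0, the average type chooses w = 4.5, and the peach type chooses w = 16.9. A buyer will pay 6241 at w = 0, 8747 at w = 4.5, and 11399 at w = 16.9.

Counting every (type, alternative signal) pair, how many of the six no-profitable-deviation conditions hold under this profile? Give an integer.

5

Peach (own payoff 11399 − 126×16.9 = 9269.6): to w=0 gives 6241 → no gain ✓; to w=4.5 gives 8747 − 126×4.5 = 8180 → no gain ✓.
Lemon (own payoff 6241): to w=4.5 gives 8747 − 482×4.5 = 6578 → profitable ✗; to w=16.9 gives 11399 − 482×16.9 = 3253.2 → no gain ✓.
Average (own payoff 8747 − 316×4.5 = 7325): to w=0 gives 6241 → no gain ✓; to w=16.9 gives 11399 − 316×16.9 = 6058.6 → no gain ✓.
5 of the 6 constraints hold; not an equilibrium.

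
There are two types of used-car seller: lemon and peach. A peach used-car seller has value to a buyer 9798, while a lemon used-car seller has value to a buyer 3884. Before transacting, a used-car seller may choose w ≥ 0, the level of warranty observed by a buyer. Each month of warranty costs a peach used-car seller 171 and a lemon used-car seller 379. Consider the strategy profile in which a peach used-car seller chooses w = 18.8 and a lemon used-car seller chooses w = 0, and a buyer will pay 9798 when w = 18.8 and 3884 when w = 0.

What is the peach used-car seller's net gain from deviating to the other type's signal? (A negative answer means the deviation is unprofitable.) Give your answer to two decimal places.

Playing w = 18.8 the peach used-car seller receives 9798 − 171 × 18.8 = 6583.2.
Deviating to w = 0 yields 3884 instead.
Gain from deviating: 3884 − 6583.2 = -2699.20.
The gain is negative, so the peach type's incentive-compatibility constraint is satisfied.

-2699.20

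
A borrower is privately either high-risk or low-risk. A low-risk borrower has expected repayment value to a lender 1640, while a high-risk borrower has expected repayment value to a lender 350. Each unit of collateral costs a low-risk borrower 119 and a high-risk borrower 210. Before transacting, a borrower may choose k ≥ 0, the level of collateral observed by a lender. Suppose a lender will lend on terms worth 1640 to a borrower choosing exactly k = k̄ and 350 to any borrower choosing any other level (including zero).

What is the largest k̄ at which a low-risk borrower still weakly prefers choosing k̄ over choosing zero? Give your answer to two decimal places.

Choosing k̄ yields the low-risk type 1640 − 119·k̄; choosing zero yields 350.
The low-risk type is indifferent at 1640 − 119·k̄ = 350, i.e. k̄ = (1640 − 350) / 119 ≈ 10.84.
For any k̄ above 10.84 the low-risk type would rather pool at zero, so separation collapses.

10.84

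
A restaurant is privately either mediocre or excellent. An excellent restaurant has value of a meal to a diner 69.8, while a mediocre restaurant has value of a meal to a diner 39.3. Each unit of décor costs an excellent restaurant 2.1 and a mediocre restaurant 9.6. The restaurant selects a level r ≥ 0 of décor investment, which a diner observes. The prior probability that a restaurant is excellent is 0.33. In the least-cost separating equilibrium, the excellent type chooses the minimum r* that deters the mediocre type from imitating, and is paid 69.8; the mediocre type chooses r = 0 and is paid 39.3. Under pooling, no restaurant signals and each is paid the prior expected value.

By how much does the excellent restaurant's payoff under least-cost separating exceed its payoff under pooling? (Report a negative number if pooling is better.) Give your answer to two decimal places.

13.76

Least-cost separating signal: r* solves 39.3 = 69.8 − 9.6·r*, so r* = (69.8 − 39.3)/9.6 ≈ 3.1771.
Excellent type's separating payoff: 69.8 − 2.1 × r* = 69.8 − 2.1 × (69.8 − 39.3)/9.6 = 69.8 − 64.05/9.6 ≈ 63.1281.
Pooling payoff: 0.33 × 69.8 + 0.67 × 39.3 = 49.365.
Difference: 63.1281 − 49.365 = 13.7631, i.e. 13.76 to two decimal places.
The excellent type prefers to separate.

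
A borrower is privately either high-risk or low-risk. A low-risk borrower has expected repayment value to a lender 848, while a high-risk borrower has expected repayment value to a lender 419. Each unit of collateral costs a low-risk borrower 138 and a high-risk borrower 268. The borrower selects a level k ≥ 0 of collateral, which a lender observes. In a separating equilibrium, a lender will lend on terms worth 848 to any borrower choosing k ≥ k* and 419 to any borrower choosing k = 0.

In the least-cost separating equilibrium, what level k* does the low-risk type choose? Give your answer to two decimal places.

A high-risk borrower choosing k = 0 receives 419.
Imitating at k* instead would pay 848 at cost 268·k*, netting 848 − 268·k*.
Indifference: 419 = 848 − 268·k*, so k* = (848 − 419) / 268 ≈ 1.60.
At k* the high-risk type's incentive constraint just binds; the low-risk type strictly prefers k* since its per-unit cost is lower.

1.60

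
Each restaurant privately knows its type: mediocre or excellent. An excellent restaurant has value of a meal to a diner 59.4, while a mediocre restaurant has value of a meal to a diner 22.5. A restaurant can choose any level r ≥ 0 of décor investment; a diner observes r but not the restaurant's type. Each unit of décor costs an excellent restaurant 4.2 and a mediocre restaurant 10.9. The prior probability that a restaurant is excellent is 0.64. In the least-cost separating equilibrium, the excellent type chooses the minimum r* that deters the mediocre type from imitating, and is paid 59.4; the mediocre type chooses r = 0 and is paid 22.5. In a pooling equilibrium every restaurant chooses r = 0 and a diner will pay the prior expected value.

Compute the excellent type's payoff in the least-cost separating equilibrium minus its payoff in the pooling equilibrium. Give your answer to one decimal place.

-0.9

Least-cost separating signal: r* solves 22.5 = 59.4 − 10.9·r*, so r* = (59.4 − 22.5)/10.9 ≈ 3.3853.
Excellent type's separating payoff: 59.4 − 4.2 × r* = 59.4 − 4.2 × (59.4 − 22.5)/10.9 = 59.4 − 154.98/10.9 ≈ 45.182.
Pooling payoff: 0.64 × 59.4 + 0.36 × 22.5 = 46.116.
Difference: 45.182 − 46.116 = -0.934, i.e. -0.9 to one decimal place.
The excellent type would prefer the pooling outcome.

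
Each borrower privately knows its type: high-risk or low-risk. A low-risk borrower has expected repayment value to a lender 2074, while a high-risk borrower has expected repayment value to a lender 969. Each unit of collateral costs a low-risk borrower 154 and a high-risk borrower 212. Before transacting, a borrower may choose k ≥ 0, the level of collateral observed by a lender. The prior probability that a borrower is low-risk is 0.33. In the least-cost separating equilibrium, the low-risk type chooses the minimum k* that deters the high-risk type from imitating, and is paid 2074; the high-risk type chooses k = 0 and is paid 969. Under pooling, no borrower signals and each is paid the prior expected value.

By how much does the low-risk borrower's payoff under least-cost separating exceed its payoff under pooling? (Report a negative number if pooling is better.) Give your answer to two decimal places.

Least-cost separating signal: k* solves 969 = 2074 − 212·k*, so k* = (2074 − 969)/212 ≈ 5.2123.
Low-risk type's separating payoff: 2074 − 154 × k* = 2074 − 154 × (2074 − 969)/212 = 2074 − 170170/212 ≈ 1271.3113.
Pooling payoff: 0.33 × 2074 + 0.67 × 969 = 1333.65.
Difference: 1271.3113 − 1333.65 = -62.3387, i.e. -62.34 to two decimal places.
The low-risk type would prefer the pooling outcome.

-62.34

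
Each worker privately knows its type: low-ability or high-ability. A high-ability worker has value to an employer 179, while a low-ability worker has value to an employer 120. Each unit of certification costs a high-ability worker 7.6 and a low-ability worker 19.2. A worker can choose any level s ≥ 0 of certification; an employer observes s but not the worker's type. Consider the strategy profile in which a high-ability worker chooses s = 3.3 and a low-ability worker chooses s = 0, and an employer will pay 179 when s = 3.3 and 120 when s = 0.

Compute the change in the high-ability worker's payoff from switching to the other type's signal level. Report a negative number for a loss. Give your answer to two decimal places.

-33.92

Playing s = 3.3 the high-ability worker receives 179 − 7.6 × 3.3 = 153.92.
Deviating to s = 0 yields 120 instead.
Gain from deviating: 120 − 153.92 = -33.92.
The gain is negative, so the high-ability type's incentive-compatibility constraint is satisfied.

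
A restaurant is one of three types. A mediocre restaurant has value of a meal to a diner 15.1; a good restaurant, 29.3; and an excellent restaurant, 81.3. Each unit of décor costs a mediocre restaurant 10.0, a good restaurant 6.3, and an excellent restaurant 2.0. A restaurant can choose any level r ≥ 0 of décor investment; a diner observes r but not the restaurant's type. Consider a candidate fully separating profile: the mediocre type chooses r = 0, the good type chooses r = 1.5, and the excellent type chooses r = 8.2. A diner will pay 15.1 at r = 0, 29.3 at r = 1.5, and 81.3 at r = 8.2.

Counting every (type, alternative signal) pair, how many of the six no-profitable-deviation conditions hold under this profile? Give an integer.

5

Good (own payoff 29.3 − 6.3×1.5 = 19.85): to r=0 gives 15.1 → no gain ✓; to r=8.2 gives 81.3 − 6.3×8.2 = 29.64 → profitable ✗.
Mediocre (own payoff 15.1): to r=1.5 gives 29.3 − 10.0×1.5 = 14.3 → no gain ✓; to r=8.2 gives 81.3 − 10.0×8.2 = -0.7 → no gain ✓.
Excellent (own payoff 81.3 − 2.0×8.2 = 64.9): to r=0 gives 15.1 → no gain ✓; to r=1.5 gives 29.3 − 2.0×1.5 = 26.3 → no gain ✓.
5 of the 6 constraints hold; not an equilibrium.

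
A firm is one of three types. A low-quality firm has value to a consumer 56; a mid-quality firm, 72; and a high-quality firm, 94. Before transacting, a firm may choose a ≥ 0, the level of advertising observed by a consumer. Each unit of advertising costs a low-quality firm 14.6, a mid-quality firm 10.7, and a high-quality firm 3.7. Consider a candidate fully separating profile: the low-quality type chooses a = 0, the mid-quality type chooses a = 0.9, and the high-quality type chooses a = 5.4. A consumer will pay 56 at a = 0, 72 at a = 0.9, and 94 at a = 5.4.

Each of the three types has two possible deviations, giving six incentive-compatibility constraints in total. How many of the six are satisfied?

5

High-quality (own payoff 94 − 3.7×5.4 = 74.02): to a=0 gives 56 → no gain ✓; to a=0.9 gives 72 − 3.7×0.9 = 68.67 → no gain ✓.
Low-quality (own payoff 56): to a=0.9 gives 72 − 14.6×0.9 = 58.86 → profitable ✗; to a=5.4 gives 94 − 14.6×5.4 = 15.16 → no gain ✓.
Mid-quality (own payoff 72 − 10.7×0.9 = 62.37): to a=0 gives 56 → no gain ✓; to a=5.4 gives 94 − 10.7×5.4 = 36.22 → no gain ✓.
5 of the 6 constraints hold; not an equilibrium.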